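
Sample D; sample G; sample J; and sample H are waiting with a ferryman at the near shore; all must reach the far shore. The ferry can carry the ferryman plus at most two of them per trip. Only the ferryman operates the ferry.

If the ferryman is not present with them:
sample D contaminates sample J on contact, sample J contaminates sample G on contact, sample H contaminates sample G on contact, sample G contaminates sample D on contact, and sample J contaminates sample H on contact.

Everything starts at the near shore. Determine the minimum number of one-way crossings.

5

Counting alone: the ferryman can take at most 2 across per trip to the far shore, so moving all 4 needs at least 2 loaded trips out, with a return between consecutive ones — at least 3 crossings.
The safety rule pushes this higher. Following every safe sequence of crossings, the most of the 4 that can be at the far shore as the ferry arrives there on crossing 3 is 3 — never all 4.
So no plan with fewer than 5 crossings exists, and this one achieves 5:
1. Ferryman goes to the far shore with sample G and sample J.  [the near shore: sample D, sample H | the far shore: sample G, sample J]
2. Ferryman goes back to the near shore with sample G.  [the near shore: sample D, sample G, sample H | the far shore: sample J]
3. Ferryman goes to the far shore with sample D and sample H.  [the near shore: sample G | the far shore: sample D, sample H, sample J]
4. Ferryman goes back to the near shore with sample J.  [the near shore: sample G, sample J | the far shore: sample D, sample H]
5. Ferryman goes to the far shore with sample G and sample J.  [the near shore: — | the far shore: sample D, sample G, sample H, sample J]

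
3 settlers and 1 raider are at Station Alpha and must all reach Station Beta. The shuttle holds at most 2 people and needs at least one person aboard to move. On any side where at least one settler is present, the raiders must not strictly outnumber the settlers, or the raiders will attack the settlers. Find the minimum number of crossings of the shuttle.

Counting alone: each trip to Station Beta takes at most 2 across and each return brings at least 1 back, so after t trips out (and t−1 returns) at most 2t − (t−1) of the 4 are across; that first reaches 4 at t = 3, so at least 5 crossings are needed.
The plan below uses exactly 5 crossings, so it is optimal:
1. 1 settler and 1 raider → Station Beta.  (Station Alpha: 2S 0R; Station Beta: 1S 1R)
2. 1 raider ← Station Alpha.  (Station Alpha: 2S 1R; Station Beta: 1S 0R)
3. 1 settler and 1 raider → Station Beta.  (Station Alpha: 1S 0R; Station Beta: 2S 1R)
4. 1 raider ← Station Alpha.  (Station Alpha: 1S 1R; Station Beta: 2S 0R)
5. 1 settler and 1 raider → Station Beta.  (Station Alpha: 0S 0R; Station Beta: 3S 1R)

5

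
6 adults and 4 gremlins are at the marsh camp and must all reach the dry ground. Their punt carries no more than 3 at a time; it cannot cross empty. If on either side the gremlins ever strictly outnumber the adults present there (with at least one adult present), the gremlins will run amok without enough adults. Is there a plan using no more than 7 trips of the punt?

No

Counting alone: each trip to the dry ground takes at most 3 across and each return brings at least 1 back, so after t trips out (and t−1 returns) at most 3t − (t−1) of the 10 are across; that first reaches 10 at t = 5, so at least 9 crossings are needed.
Since 7 < 9, 7 crossings cannot be enough. (The shortest complete plan in fact takes 9:)
1. 2 gremlins → the dry ground.  (the marsh camp: 6A 2G; the dry ground: 0A 2G)
2. 1 gremlin ← the marsh camp.  (the marsh camp: 6A 3G; the dry ground: 0A 1G)
3. 3 gremlins → the dry ground.  (the marsh camp: 6A 0G; the dry ground: 0A 4G)
4. 1 gremlin ← the marsh camp.  (the marsh camp: 6A 1G; the dry ground: 0A 3G)
5. 3 adults → the dry ground.  (the marsh camp: 3A 1G; the dry ground: 3A 3G)
6. 1 gremlin ← the marsh camp.  (the marsh camp: 3A 2G; the dry ground: 3A 2G)
7. 1 adult and 2 gremlins → the dry ground.  (the marsh camp: 2A 0G; the dry ground: 4A 4G)
8. 1 gremlin ← the marsh camp.  (the marsh camp: 2A 1G; the dry ground: 4A 3G)
9. 2 adults and 1 gremlin → the dry ground.  (the marsh camp: 0A 0G; the dry ground: 6A 4G)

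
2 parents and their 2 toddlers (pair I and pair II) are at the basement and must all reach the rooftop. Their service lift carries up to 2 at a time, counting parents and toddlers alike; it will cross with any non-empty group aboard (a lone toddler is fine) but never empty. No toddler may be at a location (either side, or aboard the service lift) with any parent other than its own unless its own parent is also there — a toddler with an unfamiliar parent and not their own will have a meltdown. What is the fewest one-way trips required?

5

Counting alone: each trip to the rooftop takes at most 2 across and each return brings at least 1 back, so after t trips out (and t−1 returns) at most 2t − (t−1) of the 4 are across; that first reaches 4 at t = 3, so at least 5 crossings are needed.
The plan below uses exactly 5 crossings, so it is optimal:
1. parent I and toddler I cross → the rooftop.
2. parent I crosses ← the basement.
3. parent I and parent II cross → the rooftop.
4. parent II crosses ← the basement.
5. parent II and toddler II cross → the rooftop.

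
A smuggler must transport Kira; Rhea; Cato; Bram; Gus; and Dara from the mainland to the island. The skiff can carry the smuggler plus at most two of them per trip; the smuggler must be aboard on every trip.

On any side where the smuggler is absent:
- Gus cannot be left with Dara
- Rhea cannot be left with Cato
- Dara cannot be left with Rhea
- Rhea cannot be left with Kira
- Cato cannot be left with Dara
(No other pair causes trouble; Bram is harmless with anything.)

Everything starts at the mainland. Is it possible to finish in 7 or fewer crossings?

Counting alone: the smuggler can take at most 2 across per trip to the island, so moving all 6 needs at least 3 loaded trips out, with a return between consecutive ones — at least 5 crossings.
The safety rule pushes this higher. Following every safe sequence of crossings, the most of the 6 that can be at the island as the skiff arrives there on crossings 5, 7 is 4, 5 respectively — never all 6.
So the move cannot be finished within 7 crossings. (The shortest complete plan takes 9:)
1. Smuggler goes to the island with Dara and Rhea.  [the mainland: Bram, Cato, Gus, Kira | the island: Dara, Rhea]
2. Smuggler goes back to the mainland with Rhea.  [the mainland: Bram, Cato, Gus, Kira, Rhea | the island: Dara]
3. Smuggler goes to the island with Kira and Rhea.  [the mainland: Bram, Cato, Gus | the island: Dara, Kira, Rhea]
4. Smuggler goes back to the mainland with Rhea.  [the mainland: Bram, Cato, Gus, Rhea | the island: Dara, Kira]
5. Smuggler goes to the island with Bram and Rhea.  [the mainland: Cato, Gus | the island: Bram, Dara, Kira, Rhea]
6. Smuggler goes back to the mainland with Rhea.  [the mainland: Cato, Gus, Rhea | the island: Bram, Dara, Kira]
7. Smuggler goes to the island with Cato and Gus.  [the mainland: Rhea | the island: Bram, Cato, Dara, Gus, Kira]
8. Smuggler goes back to the mainland with Dara.  [the mainland: Dara, Rhea | the island: Bram, Cato, Gus, Kira]
9. Smuggler goes to the island with Dara and Rhea.  [the mainland: — | the island: Bram, Cato, Dara, Gus, Kira, Rhea]

No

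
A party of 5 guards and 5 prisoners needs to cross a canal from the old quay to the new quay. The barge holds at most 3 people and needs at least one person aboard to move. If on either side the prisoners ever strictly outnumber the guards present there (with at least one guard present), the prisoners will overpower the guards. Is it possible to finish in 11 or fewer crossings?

Yes — this plan uses 11 crossings (≤ 11):
1. 2 prisoners → the new quay.  (the old quay: 5G 3P; the new quay: 0G 2P)
2. 1 prisoner ← the old quay.  (the old quay: 5G 4P; the new quay: 0G 1P)
3. 3 prisoners → the new quay.  (the old quay: 5G 1P; the new quay: 0G 4P)
4. 1 prisoner ← the old quay.  (the old quay: 5G 2P; the new quay: 0G 3P)
5. 3 guards → the new quay.  (the old quay: 2G 2P; the new quay: 3G 3P)
6. 1 guard and 1 prisoner ← the old quay.  (the old quay: 3G 3P; the new quay: 2G 2P)
7. 3 guards → the new quay.  (the old quay: 0G 3P; the new quay: 5G 2P)
8. 1 prisoner ← the old quay.  (the old quay: 0G 4P; the new quay: 5G 1P)
9. 2 prisoners → the new quay.  (the old quay: 0G 2P; the new quay: 5G 3P)
10. 1 prisoner ← the old quay.  (the old quay: 0G 3P; the new quay: 5G 2P)
11. 3 prisoners → the new quay.  (the old quay: 0G 0P; the new quay: 5G 5P)

Yes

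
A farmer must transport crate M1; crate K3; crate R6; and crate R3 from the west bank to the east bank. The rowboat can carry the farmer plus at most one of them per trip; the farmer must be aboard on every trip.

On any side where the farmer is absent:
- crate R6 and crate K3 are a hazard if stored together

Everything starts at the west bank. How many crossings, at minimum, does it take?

7

Counting alone: the farmer can take at most 1 across per trip to the east bank, so moving all 4 needs at least 4 loaded trips out, with a return between consecutive ones — at least 7 crossings.
The plan below uses exactly 7 crossings, so it is optimal:
1. Farmer goes to the east bank with crate K3.
2. Farmer goes back to the west bank alone.
3. Farmer goes to the east bank with crate M1.
4. Farmer goes back to the west bank alone.
5. Farmer goes to the east bank with crate R3.
6. Farmer goes back to the west bank alone.
7. Farmer goes to the east bank with crate R6.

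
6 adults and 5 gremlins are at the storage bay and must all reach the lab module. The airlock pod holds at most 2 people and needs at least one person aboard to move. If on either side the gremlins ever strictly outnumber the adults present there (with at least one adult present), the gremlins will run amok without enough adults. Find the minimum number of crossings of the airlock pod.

19

Counting alone: each trip to the lab module takes at most 2 across and each return brings at least 1 back, so after t trips out (and t−1 returns) at most 2t − (t−1) of the 11 are across; that first reaches 11 at t = 10, so at least 19 crossings are needed.
The plan below uses exactly 19 crossings, so it is optimal:
1. 2 gremlins → the lab module.  (the storage bay: 6A 3G; the lab module: 0A 2G)
2. 1 gremlin ← the storage bay.  (the storage bay: 6A 4G; the lab module: 0A 1G)
3. 2 gremlins → the lab module.  (the storage bay: 6A 2G; the lab module: 0A 3G)
4. 1 gremlin ← the storage bay.  (the storage bay: 6A 3G; the lab module: 0A 2G)
5. 2 adults → the lab module.  (the storage bay: 4A 3G; the lab module: 2A 2G)
6. 1 gremlin ← the storage bay.  (the storage bay: 4A 4G; the lab module: 2A 1G)
7. 1 adult and 1 gremlin → the lab module.  (the storage bay: 3A 3G; the lab module: 3A 2G)
8. 1 adult ← the storage bay.  (the storage bay: 4A 3G; the lab module: 2A 2G)
9. 1 adult and 1 gremlin → the lab module.  (the storage bay: 3A 2G; the lab module: 3A 3G)
10. 1 gremlin ← the storage bay.  (the storage bay: 3A 3G; the lab module: 3A 2G)
11. 1 adult and 1 gremlin → the lab module.  (the storage bay: 2A 2G; the lab module: 4A 3G)
12. 1 adult ← the storage bay.  (the storage bay: 3A 2G; the lab module: 3A 3G)
13. 1 adult and 1 gremlin → the lab module.  (the storage bay: 2A 1G; the lab module: 4A 4G)
14. 1 gremlin ← the storage bay.  (the storage bay: 2A 2G; the lab module: 4A 3G)
15. 1 adult and 1 gremlin → the lab module.  (the storage bay: 1A 1G; the lab module: 5A 4G)
16. 1 adult ← the storage bay.  (the storage bay: 2A 1G; the lab module: 4A 4G)
17. 1 adult and 1 gremlin → the lab module.  (the storage bay: 1A 0G; the lab module: 5A 5G)
18. 1 gremlin ← the storage bay.  (the storage bay: 1A 1G; the lab module: 5A 4G)
19. 1 adult and 1 gremlin → the lab module.  (the storage bay: 0A 0G; the lab module: 6A 5G)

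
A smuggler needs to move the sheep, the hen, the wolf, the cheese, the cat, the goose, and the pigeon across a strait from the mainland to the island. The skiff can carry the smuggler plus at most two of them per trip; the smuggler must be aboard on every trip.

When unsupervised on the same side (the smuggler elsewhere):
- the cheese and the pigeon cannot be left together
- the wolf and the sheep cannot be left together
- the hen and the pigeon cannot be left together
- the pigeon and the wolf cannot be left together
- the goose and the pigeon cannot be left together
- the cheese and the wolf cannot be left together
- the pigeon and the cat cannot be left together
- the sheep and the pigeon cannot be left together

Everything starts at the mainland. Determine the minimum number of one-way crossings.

11

Counting alone: the smuggler can take at most 2 across per trip to the island, so moving all 7 needs at least 4 loaded trips out, with a return between consecutive ones — at least 7 crossings.
The safety rule pushes this higher. Following every safe sequence of crossings, the most of the 7 that can be at the island as the skiff arrives there on crossings 7, 9 is 5, 6 respectively — never all 7.
So no plan with fewer than 11 crossings exists, and this one achieves 11:
1. Smuggler goes to the island with the pigeon and the wolf.
2. Smuggler goes back to the mainland with the wolf.
3. Smuggler goes to the island with the cheese and the sheep.
4. Smuggler goes back to the mainland with the pigeon.
5. Smuggler goes to the island with the hen and the pigeon.
6. Smuggler goes back to the mainland with the pigeon.
7. Smuggler goes to the island with the cat and the pigeon.
8. Smuggler goes back to the mainland with the pigeon.
9. Smuggler goes to the island with the goose and the wolf.
10. Smuggler goes back to the mainland with the wolf.
11. Smuggler goes to the island with the pigeon and the wolf.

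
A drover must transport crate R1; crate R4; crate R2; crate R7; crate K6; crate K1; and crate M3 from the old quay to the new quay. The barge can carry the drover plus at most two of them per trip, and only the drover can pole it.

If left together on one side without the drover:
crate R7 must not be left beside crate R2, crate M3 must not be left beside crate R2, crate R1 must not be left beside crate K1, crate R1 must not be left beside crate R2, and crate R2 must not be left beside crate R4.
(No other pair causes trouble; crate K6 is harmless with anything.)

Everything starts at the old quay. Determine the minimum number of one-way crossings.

Counting alone: the drover can take at most 2 across per trip to the new quay, so moving all 7 needs at least 4 loaded trips out, with a return between consecutive ones — at least 7 crossings.
The safety rule pushes this higher. Following every safe sequence of crossings, the most of the 7 that can be at the new quay as the barge arrives there on crossing 7 is 6 — never all 7.
So no plan with fewer than 9 crossings exists, and this one achieves 9:
1. Drover goes to the new quay with crate R1 and crate R2.
2. Drover goes back to the old quay with crate R1.
3. Drover goes to the new quay with crate R1 and crate R4.
4. Drover goes back to the old quay with crate R2.
5. Drover goes to the new quay with crate R2 and crate R7.
6. Drover goes back to the old quay with crate R2.
7. Drover goes to the new quay with crate K6 and crate M3.
8. Drover goes back to the old quay alone.
9. Drover goes to the new quay with crate K1 and crate R2.

9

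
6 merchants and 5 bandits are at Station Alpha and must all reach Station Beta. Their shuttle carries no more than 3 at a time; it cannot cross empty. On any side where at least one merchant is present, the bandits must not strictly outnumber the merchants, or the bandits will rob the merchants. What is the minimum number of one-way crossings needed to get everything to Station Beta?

Counting alone: each trip to Station Beta takes at most 3 across and each return brings at least 1 back, so after t trips out (and t−1 returns) at most 3t − (t−1) of the 11 are across; that first reaches 11 at t = 5, so at least 9 crossings are needed.
The plan below uses exactly 9 crossings, so it is optimal:
1. 3 bandits → Station Beta.  (Station Alpha: 6M 2B; Station Beta: 0M 3B)
2. 1 bandit ← Station Alpha.  (Station Alpha: 6M 3B; Station Beta: 0M 2B)
3. 3 merchants → Station Beta.  (Station Alpha: 3M 3B; Station Beta: 3M 2B)
4. 1 merchant ← Station Alpha.  (Station Alpha: 4M 3B; Station Beta: 2M 2B)
5. 2 merchants and 1 bandit → Station Beta.  (Station Alpha: 2M 2B; Station Beta: 4M 3B)
6. 1 merchant ← Station Alpha.  (Station Alpha: 3M 2B; Station Beta: 3M 3B)
7. 2 merchants and 1 bandit → Station Beta.  (Station Alpha: 1M 1B; Station Beta: 5M 4B)
8. 1 merchant ← Station Alpha.  (Station Alpha: 2M 1B; Station Beta: 4M 4B)
9. 2 merchants and 1 bandit → Station Beta.  (Station Alpha: 0M 0B; Station Beta: 6M 5B)

9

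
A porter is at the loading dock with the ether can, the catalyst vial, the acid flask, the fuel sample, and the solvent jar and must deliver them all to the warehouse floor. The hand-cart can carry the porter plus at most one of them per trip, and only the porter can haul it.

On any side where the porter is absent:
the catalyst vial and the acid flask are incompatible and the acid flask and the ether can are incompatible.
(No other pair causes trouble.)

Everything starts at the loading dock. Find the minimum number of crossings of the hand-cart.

Counting alone: the porter can take at most 1 across per trip to the warehouse floor, so moving all 5 needs at least 5 loaded trips out, with a return between consecutive ones — at least 9 crossings.
The safety rule pushes this higher. Following every safe sequence of crossings, the most of the 5 that can be at the warehouse floor as the hand-cart arrives there on crossing 9 is 4 — never all 5.
So no plan with fewer than 11 crossings exists, and this one achieves 11:
1. Porter goes to the warehouse floor with the acid flask.  [the loading dock: the catalyst vial, the ether can, the fuel sample, the solvent jar | the warehouse floor: the acid flask]
2. Porter goes back to the loading dock alone.  [the loading dock: the catalyst vial, the ether can, the fuel sample, the solvent jar | the warehouse floor: the acid flask]
3. Porter goes to the warehouse floor with the ether can.  [the loading dock: the catalyst vial, the fuel sample, the solvent jar | the warehouse floor: the acid flask, the ether can]
4. Porter goes back to the loading dock with the acid flask.  [the loading dock: the acid flask, the catalyst vial, the fuel sample, the solvent jar | the warehouse floor: the ether can]
5. Porter goes to the warehouse floor with the catalyst vial.  [the loading dock: the acid flask, the fuel sample, the solvent jar | the warehouse floor: the catalyst vial, the ether can]
6. Porter goes back to the loading dock alone.  [the loading dock: the acid flask, the fuel sample, the solvent jar | the warehouse floor: the catalyst vial, the ether can]
7. Porter goes to the warehouse floor with the fuel sample.  [the loading dock: the acid flask, the solvent jar | the warehouse floor: the catalyst vial, the ether can, the fuel sample]
8. Porter goes back to the loading dock alone.  [the loading dock: the acid flask, the solvent jar | the warehouse floor: the catalyst vial, the ether can, the fuel sample]
9. Porter goes to the warehouse floor with the solvent jar.  [the loading dock: the acid flask | the warehouse floor: the catalyst vial, the ether can, the fuel sample, the solvent jar]
10. Porter goes back to the loading dock alone.  [the loading dock: the acid flask | the warehouse floor: the catalyst vial, the ether can, the fuel sample, the solvent jar]
11. Porter goes to the warehouse floor with the acid flask.  [the loading dock: — | the warehouse floor: the acid flask, the catalyst vial, the ether can, the fuel sample, the solvent jar]

11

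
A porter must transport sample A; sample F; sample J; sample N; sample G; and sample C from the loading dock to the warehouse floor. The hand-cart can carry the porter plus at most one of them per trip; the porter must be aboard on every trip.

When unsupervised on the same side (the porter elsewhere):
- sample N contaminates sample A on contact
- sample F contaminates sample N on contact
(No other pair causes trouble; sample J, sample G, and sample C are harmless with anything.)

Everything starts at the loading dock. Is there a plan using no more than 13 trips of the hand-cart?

Yes — this plan uses 13 crossings (≤ 13):
1. Porter goes to the warehouse floor with sample N.  [the loading dock: sample A, sample C, sample F, sample G, sample J | the warehouse floor: sample N]
2. Porter goes back to the loading dock alone.  [the loading dock: sample A, sample C, sample F, sample G, sample J | the warehouse floor: sample N]
3. Porter goes to the warehouse floor with sample A.  [the loading dock: sample C, sample F, sample G, sample J | the warehouse floor: sample A, sample N]
4. Porter goes back to the loading dock with sample N.  [the loading dock: sample C, sample F, sample G, sample J, sample N | the warehouse floor: sample A]
5. Porter goes to the warehouse floor with sample F.  [the loading dock: sample C, sample G, sample J, sample N | the warehouse floor: sample A, sample F]
6. Porter goes back to the loading dock alone.  [the loading dock: sample C, sample G, sample J, sample N | the warehouse floor: sample A, sample F]
7. Porter goes to the warehouse floor with sample J.  [the loading dock: sample C, sample G, sample N | the warehouse floor: sample A, sample F, sample J]
8. Porter goes back to the loading dock alone.  [the loading dock: sample C, sample G, sample N | the warehouse floor: sample A, sample F, sample J]
9. Porter goes to the warehouse floor with sample G.  [the loading dock: sample C, sample N | the warehouse floor: sample A, sample F, sample G, sample J]
10. Porter goes back to the loading dock alone.  [the loading dock: sample C, sample N | the warehouse floor: sample A, sample F, sample G, sample J]
11. Porter goes to the warehouse floor with sample C.  [the loading dock: sample N | the warehouse floor: sample A, sample C, sample F, sample G, sample J]
12. Porter goes back to the loading dock alone.  [the loading dock: sample N | the warehouse floor: sample A, sample C, sample F, sample G, sample J]
13. Porter goes to the warehouse floor with sample N.  [the loading dock: — | the warehouse floor: sample A, sample C, sample F, sample G, sample J, sample N]

Yes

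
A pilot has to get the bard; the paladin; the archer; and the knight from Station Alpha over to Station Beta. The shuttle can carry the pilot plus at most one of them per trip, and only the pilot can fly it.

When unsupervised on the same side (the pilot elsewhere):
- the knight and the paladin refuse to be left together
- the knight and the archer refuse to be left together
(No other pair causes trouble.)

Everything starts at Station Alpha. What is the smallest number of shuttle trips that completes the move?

9

Counting alone: the pilot can take at most 1 across per trip to Station Beta, so moving all 4 needs at least 4 loaded trips out, with a return between consecutive ones — at least 7 crossings.
The safety rule pushes this higher. Following every safe sequence of crossings, the most of the 4 that can be at Station Beta as the shuttle arrives there on crossing 7 is 3 — never all 4.
So no plan with fewer than 9 crossings exists, and this one achieves 9:
1. Pilot goes to Station Beta with the knight.  [Station Alpha: the archer, the bard, the paladin | Station Beta: the knight]
2. Pilot goes back to Station Alpha alone.  [Station Alpha: the archer, the bard, the paladin | Station Beta: the knight]
3. Pilot goes to Station Beta with the bard.  [Station Alpha: the archer, the paladin | Station Beta: the bard, the knight]
4. Pilot goes back to Station Alpha alone.  [Station Alpha: the archer, the paladin | Station Beta: the bard, the knight]
5. Pilot goes to Station Beta with the paladin.  [Station Alpha: the archer | Station Beta: the bard, the knight, the paladin]
6. Pilot goes back to Station Alpha with the knight.  [Station Alpha: the archer, the knight | Station Beta: the bard, the paladin]
7. Pilot goes to Station Beta with the archer.  [Station Alpha: the knight | Station Beta: the archer, the bard, the paladin]
8. Pilot goes back to Station Alpha alone.  [Station Alpha: the knight | Station Beta: the archer, the bard, the paladin]
9. Pilot goes to Station Beta with the knight.  [Station Alpha: — | Station Beta: the archer, the bard, the knight, the paladin]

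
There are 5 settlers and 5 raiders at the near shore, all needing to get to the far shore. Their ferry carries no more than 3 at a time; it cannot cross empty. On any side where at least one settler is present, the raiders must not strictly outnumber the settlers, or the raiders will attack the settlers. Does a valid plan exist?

1. 2 raiders → the far shore.  (the near shore: 5S 3R; the far shore: 0S 2R)
2. 1 raider ← the near shore.  (the near shore: 5S 4R; the far shore: 0S 1R)
3. 3 raiders → the far shore.  (the near shore: 5S 1R; the far shore: 0S 4R)
4. 1 raider ← the near shore.  (the near shore: 5S 2R; the far shore: 0S 3R)
5. 3 settlers → the far shore.  (the near shore: 2S 2R; the far shore: 3S 3R)
6. 1 settler and 1 raider ← the near shore.  (the near shore: 3S 3R; the far shore: 2S 2R)
7. 3 settlers → the far shore.  (the near shore: 0S 3R; the far shore: 5S 2R)
8. 1 raider ← the near shore.  (the near shore: 0S 4R; the far shore: 5S 1R)
9. 2 raiders → the far shore.  (the near shore: 0S 2R; the far shore: 5S 3R)
10. 1 raider ← the near shore.  (the near shore: 0S 3R; the far shore: 5S 2R)
11. 3 raiders → the far shore.  (the near shore: 0S 0R; the far shore: 5S 5R)

Yes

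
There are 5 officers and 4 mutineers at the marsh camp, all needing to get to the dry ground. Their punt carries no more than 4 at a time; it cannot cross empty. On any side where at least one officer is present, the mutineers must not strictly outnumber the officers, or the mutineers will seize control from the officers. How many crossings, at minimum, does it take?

Counting alone: each trip to the dry ground takes at most 4 across and each return brings at least 1 back, so after t trips out (and t−1 returns) at most 4t − (t−1) of the 9 are across; that first reaches 9 at t = 3, so at least 5 crossings are needed.
The plan below uses exactly 5 crossings, so it is optimal:
1. 3 mutineers → the dry ground.  (the marsh camp: 5O 1M; the dry ground: 0O 3M)
2. 1 mutineer ← the marsh camp.  (the marsh camp: 5O 2M; the dry ground: 0O 2M)
3. 3 officers and 1 mutineer → the dry ground.  (the marsh camp: 2O 1M; the dry ground: 3O 3M)
4. 1 mutineer ← the marsh camp.  (the marsh camp: 2O 2M; the dry ground: 3O 2M)
5. 2 officers and 2 mutineers → the dry ground.  (the marsh camp: 0O 0M; the dry ground: 5O 4M)

5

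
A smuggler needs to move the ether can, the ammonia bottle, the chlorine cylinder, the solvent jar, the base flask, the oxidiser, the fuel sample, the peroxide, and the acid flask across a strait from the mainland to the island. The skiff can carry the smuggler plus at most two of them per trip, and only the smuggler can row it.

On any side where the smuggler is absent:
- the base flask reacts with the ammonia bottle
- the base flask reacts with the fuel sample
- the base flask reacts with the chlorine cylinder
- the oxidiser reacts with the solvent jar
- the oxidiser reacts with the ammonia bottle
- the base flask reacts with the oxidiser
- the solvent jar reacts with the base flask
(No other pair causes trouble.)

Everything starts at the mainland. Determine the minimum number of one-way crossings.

Counting alone: the smuggler can take at most 2 across per trip to the island, so moving all 9 needs at least 5 loaded trips out, with a return between consecutive ones — at least 9 crossings.
The safety rule pushes this higher. Following every safe sequence of crossings, the most of the 9 that can be at the island as the skiff arrives there on crossings 9, 11, 13 is 6, 7, 8 respectively — never all 9.
So no plan with fewer than 15 crossings exists, and this one achieves 15:
1. Smuggler goes to the island with the base flask and the oxidiser.  [the mainland: the acid flask, the ammonia bottle, the chlorine cylinder, the ether can, the fuel sample, the peroxide, the solvent jar | the island: the base flask, the oxidiser]
2. Smuggler goes back to the mainland with the base flask.  [the mainland: the acid flask, the ammonia bottle, the base flask, the chlorine cylinder, the ether can, the fuel sample, the peroxide, the solvent jar | the island: the oxidiser]
3. Smuggler goes to the island with the base flask and the ether can.  [the mainland: the acid flask, the ammonia bottle, the chlorine cylinder, the fuel sample, the peroxide, the solvent jar | the island: the base flask, the ether can, the oxidiser]
4. Smuggler goes back to the mainland with the base flask.  [the mainland: the acid flask, the ammonia bottle, the base flask, the chlorine cylinder, the fuel sample, the peroxide, the solvent jar | the island: the ether can, the oxidiser]
5. Smuggler goes to the island with the base flask and the chlorine cylinder.  [the mainland: the acid flask, the ammonia bottle, the fuel sample, the peroxide, the solvent jar | the island: the base flask, the chlorine cylinder, the ether can, the oxidiser]
6. Smuggler goes back to the mainland with the base flask.  [the mainland: the acid flask, the ammonia bottle, the base flask, the fuel sample, the peroxide, the solvent jar | the island: the chlorine cylinder, the ether can, the oxidiser]
7. Smuggler goes to the island with the base flask and the fuel sample.  [the mainland: the acid flask, the ammonia bottle, the peroxide, the solvent jar | the island: the base flask, the chlorine cylinder, the ether can, the fuel sample, the oxidiser]
8. Smuggler goes back to the mainland with the base flask.  [the mainland: the acid flask, the ammonia bottle, the base flask, the peroxide, the solvent jar | the island: the chlorine cylinder, the ether can, the fuel sample, the oxidiser]
9. Smuggler goes to the island with the ammonia bottle and the solvent jar.  [the mainland: the acid flask, the base flask, the peroxide | the island: the ammonia bottle, the chlorine cylinder, the ether can, the fuel sample, the oxidiser, the solvent jar]
10. Smuggler goes back to the mainland with the oxidiser.  [the mainland: the acid flask, the base flask, the oxidiser, the peroxide | the island: the ammonia bottle, the chlorine cylinder, the ether can, the fuel sample, the solvent jar]
11. Smuggler goes to the island with the base flask and the peroxide.  [the mainland: the acid flask, the oxidiser | the island: the ammonia bottle, the base flask, the chlorine cylinder, the ether can, the fuel sample, the peroxide, the solvent jar]
12. Smuggler goes back to the mainland with the base flask.  [the mainland: the acid flask, the base flask, the oxidiser | the island: the ammonia bottle, the chlorine cylinder, the ether can, the fuel sample, the peroxide, the solvent jar]
13. Smuggler goes to the island with the acid flask and the base flask.  [the mainland: the oxidiser | the island: the acid flask, the ammonia bottle, the base flask, the chlorine cylinder, the ether can, the fuel sample, the peroxide, the solvent jar]
14. Smuggler goes back to the mainland with the base flask.  [the mainland: the base flask, the oxidiser | the island: the acid flask, the ammonia bottle, the chlorine cylinder, the ether can, the fuel sample, the peroxide, the solvent jar]
15. Smuggler goes to the island with the base flask and the oxidiser.  [the mainland: — | the island: the acid flask, the ammonia bottle, the base flask, the chlorine cylinder, the ether can, the fuel sample, the oxidiser, the peroxide, the solvent jar]

15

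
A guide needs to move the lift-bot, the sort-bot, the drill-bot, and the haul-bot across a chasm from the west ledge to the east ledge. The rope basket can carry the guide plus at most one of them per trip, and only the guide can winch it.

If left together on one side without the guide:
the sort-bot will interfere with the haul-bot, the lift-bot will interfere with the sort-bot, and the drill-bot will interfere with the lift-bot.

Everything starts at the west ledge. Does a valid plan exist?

Whatever the first load, the items left behind include a forbidden pair without the guide. No opening move is safe, so no plan exists.

No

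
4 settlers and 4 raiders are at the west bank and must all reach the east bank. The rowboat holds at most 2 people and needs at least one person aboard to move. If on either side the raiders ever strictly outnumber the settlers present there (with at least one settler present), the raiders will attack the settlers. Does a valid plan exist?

Following every safe sequence of crossings from the start, the most of the 8 that can be at the east bank as the rowboat arrives there on crossings 1, 3, 5 is 2, 3, 4 respectively; the best ever achieved is 4 of 8.
From crossing 7 on, no configuration arises that was not already reachable earlier: only 11 distinct safe configurations (who is on which side, and where the rowboat is) can ever be reached, none of them has everyone across, and every continuation just revisits them. They are: 0 settlers + 0 raiders across (rowboat back at the start); 0 settlers + 1 raider across (rowboat there); 0 settlers + 1 raider across (rowboat back at the start); 0 settlers + 2 raiders across (rowboat there); 0 settlers + 2 raiders across (rowboat back at the start); 0 settlers + 3 raiders across (rowboat there); 0 settlers + 3 raiders across (rowboat back at the start); 0 settlers + 4 raiders across (rowboat there); 1 settler + 1 raider across (rowboat there); 1 settler + 1 raider across (rowboat back at the start); 2 settlers + 2 raiders across (rowboat there). So no valid plan exists.

No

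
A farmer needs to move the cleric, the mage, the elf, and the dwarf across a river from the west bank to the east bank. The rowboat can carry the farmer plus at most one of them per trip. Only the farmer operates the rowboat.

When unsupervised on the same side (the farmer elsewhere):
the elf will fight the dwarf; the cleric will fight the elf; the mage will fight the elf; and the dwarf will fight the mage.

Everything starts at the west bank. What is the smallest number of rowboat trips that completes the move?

impossible

Whatever the first load, the items left behind include a forbidden pair without the farmer. No opening move is safe, so no plan exists.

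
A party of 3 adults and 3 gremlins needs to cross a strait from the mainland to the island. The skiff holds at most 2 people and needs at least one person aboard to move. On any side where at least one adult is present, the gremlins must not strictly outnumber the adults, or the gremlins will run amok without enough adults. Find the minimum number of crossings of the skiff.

11

Counting alone: each trip to the island takes at most 2 across and each return brings at least 1 back, so after t trips out (and t−1 returns) at most 2t − (t−1) of the 6 are across; that first reaches 6 at t = 5, so at least 9 crossings are needed.
The safety rule pushes this higher. Following every safe sequence of crossings, the most of the 6 that can be at the island as the skiff arrives there on crossing 9 is 5 — never all 6.
So no plan with fewer than 11 crossings exists, and this one achieves 11:
1. 2 gremlins → the island.  (the mainland: 3A 1G; the island: 0A 2G)
2. 1 gremlin ← the mainland.  (the mainland: 3A 2G; the island: 0A 1G)
3. 2 gremlins → the island.  (the mainland: 3A 0G; the island: 0A 3G)
4. 1 gremlin ← the mainland.  (the mainland: 3A 1G; the island: 0A 2G)
5. 2 adults → the island.  (the mainland: 1A 1G; the island: 2A 2G)
6. 1 adult and 1 gremlin ← the mainland.  (the mainland: 2A 2G; the island: 1A 1G)
7. 2 adults → the island.  (the mainland: 0A 2G; the island: 3A 1G)
8. 1 gremlin ← the mainland.  (the mainland: 0A 3G; the island: 3A 0G)
9. 2 gremlins → the island.  (the mainland: 0A 1G; the island: 3A 2G)
10. 1 gremlin ← the mainland.  (the mainland: 0A 2G; the island: 3A 1G)
11. 2 gremlins → the island.  (the mainland: 0A 0G; the island: 3A 3G)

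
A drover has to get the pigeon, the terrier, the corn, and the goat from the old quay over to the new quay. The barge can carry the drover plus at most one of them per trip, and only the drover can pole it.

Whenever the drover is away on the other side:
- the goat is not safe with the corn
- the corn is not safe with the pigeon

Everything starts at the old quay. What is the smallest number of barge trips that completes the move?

9

Counting alone: the drover can take at most 1 across per trip to the new quay, so moving all 4 needs at least 4 loaded trips out, with a return between consecutive ones — at least 7 crossings.
The safety rule pushes this higher. Following every safe sequence of crossings, the most of the 4 that can be at the new quay as the barge arrives there on crossing 7 is 3 — never all 4.
So no plan with fewer than 9 crossings exists, and this one achieves 9:
1. Drover goes to the new quay with the corn.
2. Drover goes back to the old quay alone.
3. Drover goes to the new quay with the pigeon.
4. Drover goes back to the old quay with the corn.
5. Drover goes to the new quay with the goat.
6. Drover goes back to the old quay alone.
7. Drover goes to the new quay with the terrier.
8. Drover goes back to the old quay alone.
9. Drover goes to the new quay with the corn.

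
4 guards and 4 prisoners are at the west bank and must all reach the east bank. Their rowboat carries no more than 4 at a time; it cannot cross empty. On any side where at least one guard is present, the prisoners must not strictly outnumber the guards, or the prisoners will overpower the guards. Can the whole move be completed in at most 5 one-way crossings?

Yes — this plan uses 5 crossings (≤ 5):
1. 2 prisoners → the east bank.  (the west bank: 4G 2P; the east bank: 0G 2P)
2. 1 prisoner ← the west bank.  (the west bank: 4G 3P; the east bank: 0G 1P)
3. 4 guards → the east bank.  (the west bank: 0G 3P; the east bank: 4G 1P)
4. 1 prisoner ← the west bank.  (the west bank: 0G 4P; the east bank: 4G 0P)
5. 4 prisoners → the east bank.  (the west bank: 0G 0P; the east bank: 4G 4P)

Yes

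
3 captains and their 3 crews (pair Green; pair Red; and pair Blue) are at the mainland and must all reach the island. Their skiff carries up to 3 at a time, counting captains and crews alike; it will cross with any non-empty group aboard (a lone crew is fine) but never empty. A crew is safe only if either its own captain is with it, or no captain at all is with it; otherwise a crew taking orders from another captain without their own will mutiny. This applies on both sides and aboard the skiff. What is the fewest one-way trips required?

5

Counting alone: each trip to the island takes at most 3 across and each return brings at least 1 back, so after t trips out (and t−1 returns) at most 3t − (t−1) of the 6 are across; that first reaches 6 at t = 3, so at least 5 crossings are needed.
The plan below uses exactly 5 crossings, so it is optimal:
1. captain Green and crew Green cross → the island.
2. captain Green crosses ← the mainland.
3. captain Blue, captain Green, and captain Red cross → the island.
4. crew Green crosses ← the mainland.
5. crew Blue, crew Green, and crew Red cross → the island.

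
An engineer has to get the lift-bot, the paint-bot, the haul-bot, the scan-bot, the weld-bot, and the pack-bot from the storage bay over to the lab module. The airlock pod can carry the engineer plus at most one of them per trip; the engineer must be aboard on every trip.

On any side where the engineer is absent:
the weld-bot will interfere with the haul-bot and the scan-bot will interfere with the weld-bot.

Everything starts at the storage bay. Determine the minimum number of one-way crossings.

13

Counting alone: the engineer can take at most 1 across per trip to the lab module, so moving all 6 needs at least 6 loaded trips out, with a return between consecutive ones — at least 11 crossings.
The safety rule pushes this higher. Following every safe sequence of crossings, the most of the 6 that can be at the lab module as the airlock pod arrives there on crossing 11 is 5 — never all 6.
So no plan with fewer than 13 crossings exists, and this one achieves 13:
1. Engineer goes to the lab module with the weld-bot.
2. Engineer goes back to the storage bay alone.
3. Engineer goes to the lab module with the lift-bot.
4. Engineer goes back to the storage bay alone.
5. Engineer goes to the lab module with the paint-bot.
6. Engineer goes back to the storage bay alone.
7. Engineer goes to the lab module with the haul-bot.
8. Engineer goes back to the storage bay with the weld-bot.
9. Engineer goes to the lab module with the scan-bot.
10. Engineer goes back to the storage bay alone.
11. Engineer goes to the lab module with the pack-bot.
12. Engineer goes back to the storage bay alone.
13. Engineer goes to the lab module with the weld-bot.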